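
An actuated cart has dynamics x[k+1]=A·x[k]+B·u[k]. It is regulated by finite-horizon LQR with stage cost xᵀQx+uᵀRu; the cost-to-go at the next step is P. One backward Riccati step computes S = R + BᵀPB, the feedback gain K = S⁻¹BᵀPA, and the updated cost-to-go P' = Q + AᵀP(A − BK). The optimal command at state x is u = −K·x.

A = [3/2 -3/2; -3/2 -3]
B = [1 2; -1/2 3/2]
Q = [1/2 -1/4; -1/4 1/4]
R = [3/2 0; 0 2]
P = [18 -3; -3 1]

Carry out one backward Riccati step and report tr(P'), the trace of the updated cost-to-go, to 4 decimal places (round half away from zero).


BᵀP = [19.5000 -3.5000; 31.5000 -4.5000]
S = R + BᵀPB = [3/2 0; 0 2] + [21.2500 33.7500; 33.7500 56.2500] = [22.7500 33.7500; 33.7500 58.2500]
BᵀPA = [34.5000 -18.7500; 54.0000 -33.7500]
K = S⁻¹·BᵀPA = [1.0054 0.2518; 0.3445 -0.7253]
A−BK = [-0.1944 -0.3012; -1.5141 -1.7861]
AᵀP(A−BK) = [2.9602 1.2285; 1.2285 2.7426]
P' = Q + AᵀP(A−BK) = [3.4602 0.9785; 0.9785 2.9926]
tr(P') = 6.4528

6.4528


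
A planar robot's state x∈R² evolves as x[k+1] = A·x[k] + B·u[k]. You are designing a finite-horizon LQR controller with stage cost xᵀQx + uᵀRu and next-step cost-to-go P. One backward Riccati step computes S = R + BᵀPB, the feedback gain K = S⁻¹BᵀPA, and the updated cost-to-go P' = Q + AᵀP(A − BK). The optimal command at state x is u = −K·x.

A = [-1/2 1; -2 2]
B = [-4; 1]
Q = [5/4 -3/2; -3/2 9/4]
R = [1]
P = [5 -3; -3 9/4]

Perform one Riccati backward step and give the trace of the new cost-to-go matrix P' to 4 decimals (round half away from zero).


BᵀP = [-23.0000 14.2500]
S = R + BᵀPB = [1] + [106.2500] = [107.2500]
BᵀPA = [-17.0000 5.5000]
K = S⁻¹·BᵀPA = [-0.1585 0.0513]
A−BK = [-1.1340 1.2051; -1.8415 1.9487]
AᵀP(A−BK) = [1.5554 -1.6282; -1.6282 1.7179]
P' = Q + AᵀP(A−BK) = [2.8054 -3.1282; -3.1282 3.9679]
tr(P') = 6.7733

6.7733


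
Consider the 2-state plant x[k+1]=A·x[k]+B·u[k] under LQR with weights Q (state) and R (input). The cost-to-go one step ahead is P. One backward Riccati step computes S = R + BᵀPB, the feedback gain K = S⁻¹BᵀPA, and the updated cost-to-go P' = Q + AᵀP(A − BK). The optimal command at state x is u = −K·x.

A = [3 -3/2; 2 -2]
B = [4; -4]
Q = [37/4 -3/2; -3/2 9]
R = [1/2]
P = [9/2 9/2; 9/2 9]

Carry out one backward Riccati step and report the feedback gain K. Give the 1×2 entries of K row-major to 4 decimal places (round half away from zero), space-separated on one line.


-0.4966 0.4966

BᵀP = [0.0000 -18.0000]
S = R + BᵀPB = [1/2] + [72.0000] = [72.5000]
BᵀPA = [-36.0000 36.0000]
K = S⁻¹·BᵀPA = [-0.4966 0.4966]
A−BK = [4.9862 -3.4862; 0.0138 -0.0138]
AᵀP(A−BK) = [112.6241 -78.8741; -78.8741 55.2491]
P' = Q + AᵀP(A−BK) = [121.8741 -80.3741; -80.3741 64.2491]
tr(P') = 186.1233


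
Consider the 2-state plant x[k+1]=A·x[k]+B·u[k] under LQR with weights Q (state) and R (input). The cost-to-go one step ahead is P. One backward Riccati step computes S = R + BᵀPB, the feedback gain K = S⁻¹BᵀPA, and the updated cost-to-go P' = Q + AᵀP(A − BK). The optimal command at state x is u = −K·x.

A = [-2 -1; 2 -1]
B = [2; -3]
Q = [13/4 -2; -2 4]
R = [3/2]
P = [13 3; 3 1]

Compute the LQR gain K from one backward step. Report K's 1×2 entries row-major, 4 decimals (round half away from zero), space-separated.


BᵀP = [17.0000 3.0000]
S = R + BᵀPB = [3/2] + [25.0000] = [26.5000]
BᵀPA = [-28.0000 -20.0000]
K = S⁻¹·BᵀPA = [-1.0566 -0.7547]
A−BK = [0.1132 0.5094; -1.1698 -3.2642]
AᵀP(A−BK) = [2.4151 2.8679; 2.8679 4.9057]
P' = Q + AᵀP(A−BK) = [5.6651 0.8679; 0.8679 8.9057]
tr(P') = 14.5708

-1.0566 -0.7547


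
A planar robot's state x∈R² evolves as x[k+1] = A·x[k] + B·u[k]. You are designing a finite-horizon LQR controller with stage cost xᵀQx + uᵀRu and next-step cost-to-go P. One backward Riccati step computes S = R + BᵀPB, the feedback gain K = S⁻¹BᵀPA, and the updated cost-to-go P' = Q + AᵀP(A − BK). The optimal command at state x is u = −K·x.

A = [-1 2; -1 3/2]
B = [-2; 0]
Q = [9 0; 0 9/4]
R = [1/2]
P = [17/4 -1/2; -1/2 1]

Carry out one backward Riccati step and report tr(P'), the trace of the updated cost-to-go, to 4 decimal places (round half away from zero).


14.8071

BᵀP = [-8.5000 1.0000]
S = R + BᵀPB = [1/2] + [17.0000] = [17.5000]
BᵀPA = [7.5000 -15.5000]
K = S⁻¹·BᵀPA = [0.4286 -0.8857]
A−BK = [-0.1429 0.2286; -1.0000 1.5000]
AᵀP(A−BK) = [1.0357 -1.6071; -1.6071 2.5214]
P' = Q + AᵀP(A−BK) = [10.0357 -1.6071; -1.6071 4.7714]
tr(P') = 14.8071


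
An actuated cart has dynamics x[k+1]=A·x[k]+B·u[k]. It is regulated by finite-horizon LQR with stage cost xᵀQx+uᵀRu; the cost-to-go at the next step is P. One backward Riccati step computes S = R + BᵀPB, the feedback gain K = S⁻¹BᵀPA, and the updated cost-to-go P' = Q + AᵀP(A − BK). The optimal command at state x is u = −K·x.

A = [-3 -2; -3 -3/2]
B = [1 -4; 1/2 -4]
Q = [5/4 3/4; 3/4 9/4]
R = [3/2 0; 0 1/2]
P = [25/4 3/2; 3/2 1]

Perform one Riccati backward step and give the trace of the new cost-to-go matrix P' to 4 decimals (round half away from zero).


BᵀP = [7.0000 2.0000; -31.0000 -10.0000]
S = R + BᵀPB = [3/2 0; 0 1/2] + [8.0000 -36.0000; -36.0000 164.0000] = [9.5000 -36.0000; -36.0000 164.5000]
BᵀPA = [-27.0000 -17.0000; 123.0000 77.0000]
K = S⁻¹·BᵀPA = [-0.0506 -0.0918; 0.7366 0.4480]
A−BK = [-0.0028 -0.1162; -0.0281 0.3379]
AᵀP(A−BK) = [0.2762 0.1680; 0.1680 0.1938]
P' = Q + AᵀP(A−BK) = [1.5262 0.9180; 0.9180 2.4438]
tr(P') = 3.9700

3.9700


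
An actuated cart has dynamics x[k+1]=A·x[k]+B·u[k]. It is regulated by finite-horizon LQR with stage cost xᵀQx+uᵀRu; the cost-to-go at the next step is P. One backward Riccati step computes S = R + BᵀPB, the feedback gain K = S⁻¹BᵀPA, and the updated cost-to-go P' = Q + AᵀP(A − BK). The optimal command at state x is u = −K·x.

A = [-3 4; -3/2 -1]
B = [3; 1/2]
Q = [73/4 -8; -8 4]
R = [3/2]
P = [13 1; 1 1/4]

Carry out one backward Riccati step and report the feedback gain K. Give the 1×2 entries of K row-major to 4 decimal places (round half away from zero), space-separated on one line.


BᵀP = [39.5000 3.1250]
S = R + BᵀPB = [3/2] + [120.0625] = [121.5625]
BᵀPA = [-123.1875 154.8750]
K = S⁻¹·BᵀPA = [-1.0134 1.2740]
A−BK = [0.0401 0.1779; -0.9933 -1.6370]
AᵀP(A−BK) = [1.7283 -1.6797; -1.6797 2.9337]
P' = Q + AᵀP(A−BK) = [19.9783 -9.6797; -9.6797 6.9337]
tr(P') = 26.9120

-1.0134 1.2740


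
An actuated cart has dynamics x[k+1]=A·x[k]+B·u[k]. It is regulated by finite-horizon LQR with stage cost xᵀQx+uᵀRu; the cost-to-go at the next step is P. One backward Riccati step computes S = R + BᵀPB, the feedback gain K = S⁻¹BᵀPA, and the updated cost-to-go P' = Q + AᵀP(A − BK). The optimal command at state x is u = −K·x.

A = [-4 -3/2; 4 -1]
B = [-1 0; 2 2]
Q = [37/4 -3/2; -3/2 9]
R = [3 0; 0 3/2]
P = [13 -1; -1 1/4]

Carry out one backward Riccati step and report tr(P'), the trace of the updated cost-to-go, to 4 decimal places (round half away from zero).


60.0431

BᵀP = [-15.0000 1.5000; -2.0000 0.5000]
S = R + BᵀPB = [3 0; 0 3/2] + [18.0000 3.0000; 3.0000 1.0000] = [21.0000 3.0000; 3.0000 2.5000]
BᵀPA = [66.0000 21.0000; 10.0000 2.5000]
K = S⁻¹·BᵀPA = [3.1034 1.0345; 0.2759 -0.2414]
A−BK = [-0.8966 -0.4655; -2.7586 -2.5862]
AᵀP(A−BK) = [36.4138 13.1379; 13.1379 5.3793]
P' = Q + AᵀP(A−BK) = [45.6638 11.6379; 11.6379 14.3793]
tr(P') = 60.0431


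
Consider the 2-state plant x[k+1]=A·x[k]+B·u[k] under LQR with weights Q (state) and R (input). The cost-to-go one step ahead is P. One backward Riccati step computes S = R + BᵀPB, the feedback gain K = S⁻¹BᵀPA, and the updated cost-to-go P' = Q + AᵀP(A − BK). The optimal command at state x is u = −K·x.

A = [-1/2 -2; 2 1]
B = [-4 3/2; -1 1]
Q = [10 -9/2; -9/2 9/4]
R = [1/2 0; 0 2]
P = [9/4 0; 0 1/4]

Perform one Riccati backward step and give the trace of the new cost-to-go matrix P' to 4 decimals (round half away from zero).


14.0007

BᵀP = [-9.0000 -0.2500; 3.3750 0.2500]
S = R + BᵀPB = [1/2 0; 0 2] + [36.2500 -13.7500; -13.7500 5.3125] = [36.7500 -13.7500; -13.7500 7.3125]
BᵀPA = [4.0000 17.7500; -1.1875 -6.5000]
K = S⁻¹·BᵀPA = [0.1622 0.5074; 0.1426 0.0651]
A−BK = [-0.0651 -0.0682; 2.0196 1.4422]
AᵀP(A−BK) = [1.0831 0.7979; 0.7979 0.6677]
P' = Q + AᵀP(A−BK) = [11.0831 -3.7021; -3.7021 2.9177]
tr(P') = 14.0007


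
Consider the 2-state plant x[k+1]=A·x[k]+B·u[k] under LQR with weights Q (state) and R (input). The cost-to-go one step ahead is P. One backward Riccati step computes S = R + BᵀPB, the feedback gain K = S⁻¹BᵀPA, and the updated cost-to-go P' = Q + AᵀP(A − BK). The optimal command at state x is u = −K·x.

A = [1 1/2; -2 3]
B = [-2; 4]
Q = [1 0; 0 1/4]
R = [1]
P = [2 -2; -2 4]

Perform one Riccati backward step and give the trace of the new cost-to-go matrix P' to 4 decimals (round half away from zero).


BᵀP = [-12.0000 20.0000]
S = R + BᵀPB = [1] + [104.0000] = [105.0000]
BᵀPA = [-52.0000 54.0000]
K = S⁻¹·BᵀPA = [-0.4952 0.5143]
A−BK = [0.0095 1.5286; -0.0190 0.9429]
AᵀP(A−BK) = [0.2476 -0.2571; -0.2571 2.7286]
P' = Q + AᵀP(A−BK) = [1.2476 -0.2571; -0.2571 2.9786]
tr(P') = 4.2262

4.2262


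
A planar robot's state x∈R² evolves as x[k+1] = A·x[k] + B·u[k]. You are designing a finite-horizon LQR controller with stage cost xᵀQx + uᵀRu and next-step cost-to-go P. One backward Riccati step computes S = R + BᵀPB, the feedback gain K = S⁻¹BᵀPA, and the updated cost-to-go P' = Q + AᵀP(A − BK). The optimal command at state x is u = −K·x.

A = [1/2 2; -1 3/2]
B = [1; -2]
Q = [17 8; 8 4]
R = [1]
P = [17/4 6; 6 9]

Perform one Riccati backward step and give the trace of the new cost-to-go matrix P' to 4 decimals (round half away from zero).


29.4275

BᵀP = [-7.7500 -12.0000]
S = R + BᵀPB = [1] + [16.2500] = [17.2500]
BᵀPA = [8.1250 -33.5000]
K = S⁻¹·BᵀPA = [0.4710 -1.9420]
A−BK = [0.0290 3.9420; -0.0580 -2.3841]
AᵀP(A−BK) = [0.2355 -0.9710; -0.9710 8.1920]
P' = Q + AᵀP(A−BK) = [17.2355 7.0290; 7.0290 12.1920]
tr(P') = 29.4275


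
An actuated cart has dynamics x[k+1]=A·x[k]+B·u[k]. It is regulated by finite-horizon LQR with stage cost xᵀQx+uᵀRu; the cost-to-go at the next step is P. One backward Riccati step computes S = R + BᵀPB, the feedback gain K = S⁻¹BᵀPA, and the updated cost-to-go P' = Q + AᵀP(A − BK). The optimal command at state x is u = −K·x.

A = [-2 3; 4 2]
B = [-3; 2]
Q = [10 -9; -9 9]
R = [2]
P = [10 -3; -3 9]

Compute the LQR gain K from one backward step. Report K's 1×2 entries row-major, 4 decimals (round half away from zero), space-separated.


BᵀP = [-36.0000 27.0000]
S = R + BᵀPB = [2] + [162.0000] = [164.0000]
BᵀPA = [180.0000 -54.0000]
K = S⁻¹·BᵀPA = [1.0976 -0.3293]
A−BK = [1.2927 2.0122; 1.8049 2.6585]
AᵀP(A−BK) = [34.4390 47.2683; 47.2683 72.2195]
P' = Q + AᵀP(A−BK) = [44.4390 38.2683; 38.2683 81.2195]
tr(P') = 125.6585

1.0976 -0.3293


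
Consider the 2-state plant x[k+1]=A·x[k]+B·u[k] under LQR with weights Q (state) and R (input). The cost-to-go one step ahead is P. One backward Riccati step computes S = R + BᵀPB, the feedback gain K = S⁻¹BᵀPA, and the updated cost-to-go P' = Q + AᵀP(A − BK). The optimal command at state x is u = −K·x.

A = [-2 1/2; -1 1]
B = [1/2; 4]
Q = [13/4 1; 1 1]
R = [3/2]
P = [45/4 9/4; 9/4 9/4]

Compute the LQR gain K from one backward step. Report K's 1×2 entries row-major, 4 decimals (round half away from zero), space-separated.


BᵀP = [14.6250 10.1250]
S = R + BᵀPB = [3/2] + [47.8125] = [49.3125]
BᵀPA = [-39.3750 17.4375]
K = S⁻¹·BᵀPA = [-0.7985 0.3536]
A−BK = [-1.6008 0.3232; 2.1939 -0.4144]
AᵀP(A−BK) = [24.8099 -5.2015; -5.2015 1.1464]
P' = Q + AᵀP(A−BK) = [28.0599 -4.2015; -4.2015 2.1464]
tr(P') = 30.2063

-0.7985 0.3536


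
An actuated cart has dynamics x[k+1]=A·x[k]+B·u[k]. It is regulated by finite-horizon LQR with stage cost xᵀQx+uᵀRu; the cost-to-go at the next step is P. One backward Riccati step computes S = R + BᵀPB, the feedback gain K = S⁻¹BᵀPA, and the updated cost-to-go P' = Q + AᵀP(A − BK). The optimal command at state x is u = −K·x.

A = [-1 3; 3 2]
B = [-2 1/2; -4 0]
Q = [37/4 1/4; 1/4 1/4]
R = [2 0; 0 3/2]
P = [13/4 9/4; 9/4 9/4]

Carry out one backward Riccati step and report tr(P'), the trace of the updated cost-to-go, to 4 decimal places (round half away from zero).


BᵀP = [-15.5000 -13.5000; 1.6250 1.1250]
S = R + BᵀPB = [2 0; 0 3/2] + [85.0000 -7.7500; -7.7500 0.8125] = [87.0000 -7.7500; -7.7500 2.3125]
BᵀPA = [-25.0000 -73.5000; 1.7500 7.1250]
K = S⁻¹·BᵀPA = [-0.3136 -0.8131; -0.2941 0.3561]
A−BK = [-1.4801 1.1957; 1.7458 -1.2524]
AᵀP(A−BK) = [2.6758 -1.4508; -1.4508 2.9495]
P' = Q + AᵀP(A−BK) = [11.9258 -1.2008; -1.2008 3.1995]
tr(P') = 15.1253

15.1253


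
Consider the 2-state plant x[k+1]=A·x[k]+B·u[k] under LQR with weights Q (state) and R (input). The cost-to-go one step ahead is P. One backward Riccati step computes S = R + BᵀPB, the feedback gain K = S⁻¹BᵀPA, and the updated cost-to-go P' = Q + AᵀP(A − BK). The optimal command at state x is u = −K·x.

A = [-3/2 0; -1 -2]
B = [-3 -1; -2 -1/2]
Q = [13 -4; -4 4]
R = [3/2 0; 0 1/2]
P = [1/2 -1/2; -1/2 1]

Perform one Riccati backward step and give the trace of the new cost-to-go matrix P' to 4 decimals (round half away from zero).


BᵀP = [-0.5000 -0.5000; -0.2500 0.0000]
S = R + BᵀPB = [3/2 0; 0 1/2] + [2.5000 0.7500; 0.7500 0.2500] = [4.0000 0.7500; 0.7500 0.7500]
BᵀPA = [1.2500 1.0000; 0.3750 0.0000]
K = S⁻¹·BᵀPA = [0.2692 0.3077; 0.2308 -0.3077]
A−BK = [-0.4615 0.6154; -0.3462 -1.5385]
AᵀP(A−BK) = [0.2019 0.2308; 0.2308 3.6923]
P' = Q + AᵀP(A−BK) = [13.2019 -3.7692; -3.7692 7.6923]
tr(P') = 20.8942

20.8942


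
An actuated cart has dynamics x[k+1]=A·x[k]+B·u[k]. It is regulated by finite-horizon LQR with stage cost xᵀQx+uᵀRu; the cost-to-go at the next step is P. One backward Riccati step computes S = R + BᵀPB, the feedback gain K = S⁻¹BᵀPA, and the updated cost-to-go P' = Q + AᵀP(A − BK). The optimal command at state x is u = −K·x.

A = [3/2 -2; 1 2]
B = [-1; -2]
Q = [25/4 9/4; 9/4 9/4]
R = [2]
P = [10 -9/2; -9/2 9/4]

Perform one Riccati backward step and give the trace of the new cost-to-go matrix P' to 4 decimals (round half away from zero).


BᵀP = [-1.0000 0.0000]
S = R + BᵀPB = [2] + [1.0000] = [3.0000]
BᵀPA = [-1.5000 2.0000]
K = S⁻¹·BᵀPA = [-0.5000 0.6667]
A−BK = [1.0000 -1.3333; 0.0000 3.3333]
AᵀP(A−BK) = [10.5000 -29.0000; -29.0000 83.6667]
P' = Q + AᵀP(A−BK) = [16.7500 -26.7500; -26.7500 85.9167]
tr(P') = 102.6667

102.6667


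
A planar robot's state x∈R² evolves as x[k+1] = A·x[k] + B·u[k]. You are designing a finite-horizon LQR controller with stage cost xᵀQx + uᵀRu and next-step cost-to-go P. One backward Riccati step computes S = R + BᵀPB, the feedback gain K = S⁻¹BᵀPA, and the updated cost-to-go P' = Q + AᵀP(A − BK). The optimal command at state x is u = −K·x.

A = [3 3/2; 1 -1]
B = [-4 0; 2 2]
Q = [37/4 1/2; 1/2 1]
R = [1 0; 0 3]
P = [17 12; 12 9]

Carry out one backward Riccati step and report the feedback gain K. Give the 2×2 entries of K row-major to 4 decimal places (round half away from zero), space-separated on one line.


-0.9533 -0.3364 0.8411 -0.0561

BᵀP = [-44.0000 -30.0000; 24.0000 18.0000]
S = R + BᵀPB = [1 0; 0 3] + [116.0000 -60.0000; -60.0000 36.0000] = [117.0000 -60.0000; -60.0000 39.0000]
BᵀPA = [-162.0000 -36.0000; 90.0000 18.0000]
K = S⁻¹·BᵀPA = [-0.9533 -0.3364; 0.8411 -0.0561]
A−BK = [-0.8131 0.1542; 1.2243 -0.2150]
AᵀP(A−BK) = [3.8692 0.0421; 0.0421 0.1472]
P' = Q + AᵀP(A−BK) = [13.1192 0.5421; 0.5421 1.1472]
tr(P') = 14.2664


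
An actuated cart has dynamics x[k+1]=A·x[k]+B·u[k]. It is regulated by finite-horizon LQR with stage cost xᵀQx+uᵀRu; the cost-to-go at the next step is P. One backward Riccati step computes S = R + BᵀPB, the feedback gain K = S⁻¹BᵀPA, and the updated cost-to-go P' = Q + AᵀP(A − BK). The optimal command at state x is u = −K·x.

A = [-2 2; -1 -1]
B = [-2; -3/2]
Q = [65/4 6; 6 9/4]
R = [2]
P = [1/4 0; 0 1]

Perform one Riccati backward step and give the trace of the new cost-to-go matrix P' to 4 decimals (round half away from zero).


BᵀP = [-0.5000 -1.5000]
S = R + BᵀPB = [2] + [3.2500] = [5.2500]
BᵀPA = [2.5000 0.5000]
K = S⁻¹·BᵀPA = [0.4762 0.0952]
A−BK = [-1.0476 2.1905; -0.2857 -0.8571]
AᵀP(A−BK) = [0.8095 -0.2381; -0.2381 1.9524]
P' = Q + AᵀP(A−BK) = [17.0595 5.7619; 5.7619 4.2024]
tr(P') = 21.2619

21.2619


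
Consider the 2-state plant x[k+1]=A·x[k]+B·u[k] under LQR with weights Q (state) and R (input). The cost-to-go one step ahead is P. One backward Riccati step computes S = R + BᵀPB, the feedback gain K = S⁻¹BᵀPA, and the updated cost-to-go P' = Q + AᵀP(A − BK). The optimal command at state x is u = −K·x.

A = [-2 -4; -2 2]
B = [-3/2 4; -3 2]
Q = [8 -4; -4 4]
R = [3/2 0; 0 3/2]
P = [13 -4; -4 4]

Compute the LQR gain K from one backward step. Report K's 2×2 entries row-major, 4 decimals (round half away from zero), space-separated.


0.4174 -1.6105 -0.3373 -1.6077

BᵀP = [-7.5000 -6.0000; 44.0000 -8.0000]
S = R + BᵀPB = [3/2 0; 0 3/2] + [29.2500 -42.0000; -42.0000 160.0000] = [30.7500 -42.0000; -42.0000 161.5000]
BᵀPA = [27.0000 18.0000; -72.0000 -192.0000]
K = S⁻¹·BᵀPA = [0.4174 -1.6105; -0.3373 -1.6077]
A−BK = [-0.0248 0.0150; -0.0733 0.3839]
AᵀP(A−BK) = [0.4469 -0.2698; -0.2698 8.3139]
P' = Q + AᵀP(A−BK) = [8.4469 -4.2698; -4.2698 12.3139]
tr(P') = 20.7607


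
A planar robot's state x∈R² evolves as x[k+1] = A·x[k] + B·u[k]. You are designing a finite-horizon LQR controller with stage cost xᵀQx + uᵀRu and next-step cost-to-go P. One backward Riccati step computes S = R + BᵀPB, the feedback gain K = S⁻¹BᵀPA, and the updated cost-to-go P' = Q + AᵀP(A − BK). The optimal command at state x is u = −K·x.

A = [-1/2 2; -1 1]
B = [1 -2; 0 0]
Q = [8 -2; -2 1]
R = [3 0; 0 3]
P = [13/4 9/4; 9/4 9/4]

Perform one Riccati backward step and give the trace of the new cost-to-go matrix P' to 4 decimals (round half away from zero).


14.7760

BᵀP = [3.2500 2.2500; -6.5000 -4.5000]
S = R + BᵀPB = [3 0; 0 3] + [3.2500 -6.5000; -6.5000 13.0000] = [6.2500 -6.5000; -6.5000 16.0000]
BᵀPA = [-3.8750 8.7500; 7.7500 -17.5000]
K = S⁻¹·BᵀPA = [-0.2013 0.4545; 0.4026 -0.9091]
A−BK = [0.5065 -0.2727; -1.0000 1.0000]
AᵀP(A−BK) = [1.4123 -2.3182; -2.3182 4.3636]
P' = Q + AᵀP(A−BK) = [9.4123 -4.3182; -4.3182 5.3636]
tr(P') = 14.7760


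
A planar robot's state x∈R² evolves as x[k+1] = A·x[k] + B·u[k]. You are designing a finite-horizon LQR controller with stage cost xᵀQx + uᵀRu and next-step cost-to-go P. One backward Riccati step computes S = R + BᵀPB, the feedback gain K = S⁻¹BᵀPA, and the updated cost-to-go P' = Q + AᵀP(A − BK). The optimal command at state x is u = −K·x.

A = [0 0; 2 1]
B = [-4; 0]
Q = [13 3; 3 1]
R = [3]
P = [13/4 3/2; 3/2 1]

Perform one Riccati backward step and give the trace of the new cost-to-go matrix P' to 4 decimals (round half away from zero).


BᵀP = [-13.0000 -6.0000]
S = R + BᵀPB = [3] + [52.0000] = [55.0000]
BᵀPA = [-12.0000 -6.0000]
K = S⁻¹·BᵀPA = [-0.2182 -0.1091]
A−BK = [-0.8727 -0.4364; 2.0000 1.0000]
AᵀP(A−BK) = [1.3818 0.6909; 0.6909 0.3455]
P' = Q + AᵀP(A−BK) = [14.3818 3.6909; 3.6909 1.3455]
tr(P') = 15.7273

15.7273


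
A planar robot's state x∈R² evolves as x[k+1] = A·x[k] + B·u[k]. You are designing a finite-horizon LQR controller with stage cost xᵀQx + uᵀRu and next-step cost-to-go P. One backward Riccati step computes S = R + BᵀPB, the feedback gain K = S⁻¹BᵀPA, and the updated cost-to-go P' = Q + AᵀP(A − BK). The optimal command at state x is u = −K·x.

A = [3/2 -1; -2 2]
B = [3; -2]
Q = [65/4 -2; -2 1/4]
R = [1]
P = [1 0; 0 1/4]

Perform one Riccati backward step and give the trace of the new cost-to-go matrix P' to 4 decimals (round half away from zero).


BᵀP = [3.0000 -0.5000]
S = R + BᵀPB = [1] + [10.0000] = [11.0000]
BᵀPA = [5.5000 -4.0000]
K = S⁻¹·BᵀPA = [0.5000 -0.3636]
A−BK = [0.0000 0.0909; -1.0000 1.2727]
AᵀP(A−BK) = [0.5000 -0.5000; -0.5000 0.5455]
P' = Q + AᵀP(A−BK) = [16.7500 -2.5000; -2.5000 0.7955]
tr(P') = 17.5455

17.5455


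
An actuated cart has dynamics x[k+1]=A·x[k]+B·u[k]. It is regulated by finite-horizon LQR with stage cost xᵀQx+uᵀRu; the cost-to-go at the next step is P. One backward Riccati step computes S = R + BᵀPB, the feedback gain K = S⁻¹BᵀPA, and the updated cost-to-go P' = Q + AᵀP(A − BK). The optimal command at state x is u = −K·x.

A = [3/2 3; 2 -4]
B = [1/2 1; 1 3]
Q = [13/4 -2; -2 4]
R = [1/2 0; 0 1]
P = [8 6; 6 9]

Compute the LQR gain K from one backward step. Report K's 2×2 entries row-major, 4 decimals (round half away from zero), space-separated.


BᵀP = [10.0000 12.0000; 26.0000 33.0000]
S = R + BᵀPB = [1/2 0; 0 1] + [17.0000 46.0000; 46.0000 125.0000] = [17.5000 46.0000; 46.0000 126.0000]
BᵀPA = [39.0000 -18.0000; 105.0000 -54.0000]
K = S⁻¹·BᵀPA = [0.9438 2.4270; 0.4888 -1.3146]
A−BK = [0.5393 3.1011; -0.4101 -2.4831]
AᵀP(A−BK) = [1.8708 7.3820; 7.3820 44.6966]
P' = Q + AᵀP(A−BK) = [5.1208 5.3820; 5.3820 48.6966]
tr(P') = 53.8174

0.9438 2.4270 0.4888 -1.3146


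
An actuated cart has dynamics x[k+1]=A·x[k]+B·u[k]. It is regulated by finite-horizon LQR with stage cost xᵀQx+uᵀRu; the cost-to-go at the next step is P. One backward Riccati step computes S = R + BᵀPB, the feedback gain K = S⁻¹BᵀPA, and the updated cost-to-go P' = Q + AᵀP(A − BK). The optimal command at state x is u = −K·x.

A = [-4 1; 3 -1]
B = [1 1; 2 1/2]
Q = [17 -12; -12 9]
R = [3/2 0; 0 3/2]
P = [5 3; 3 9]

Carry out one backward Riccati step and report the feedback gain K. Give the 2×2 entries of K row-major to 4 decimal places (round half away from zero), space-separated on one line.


BᵀP = [11.0000 21.0000; 6.5000 7.5000]
S = R + BᵀPB = [3/2 0; 0 3/2] + [53.0000 21.5000; 21.5000 10.2500] = [54.5000 21.5000; 21.5000 11.7500]
BᵀPA = [19.0000 -10.0000; -3.5000 -1.0000]
K = S⁻¹·BᵀPA = [1.6758 -0.5389; -3.3642 0.9011]
A−BK = [-2.3116 0.6379; 1.3305 -0.3726]
AᵀP(A−BK) = [45.3853 -12.6063; -12.6063 3.5116]
P' = Q + AᵀP(A−BK) = [62.3853 -24.6063; -24.6063 12.5116]
tr(P') = 74.8968

1.6758 -0.5389 -3.3642 0.9011


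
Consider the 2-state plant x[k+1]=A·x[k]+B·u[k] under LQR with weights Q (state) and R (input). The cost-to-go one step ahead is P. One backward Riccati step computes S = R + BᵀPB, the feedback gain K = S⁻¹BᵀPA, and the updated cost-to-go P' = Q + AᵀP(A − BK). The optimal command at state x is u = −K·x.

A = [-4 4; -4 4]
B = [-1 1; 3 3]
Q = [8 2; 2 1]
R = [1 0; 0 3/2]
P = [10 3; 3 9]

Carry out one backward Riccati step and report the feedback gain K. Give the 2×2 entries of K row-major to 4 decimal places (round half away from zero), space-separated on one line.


1.1958 -1.1958 -2.5421 2.5421

BᵀP = [-1.0000 24.0000; 19.0000 30.0000]
S = R + BᵀPB = [1 0; 0 3/2] + [73.0000 71.0000; 71.0000 109.0000] = [74.0000 71.0000; 71.0000 110.5000]
BᵀPA = [-92.0000 92.0000; -196.0000 196.0000]
K = S⁻¹·BᵀPA = [1.1958 -1.1958; -2.5421 2.5421]
A−BK = [-0.2621 0.2621; 0.0389 -0.0389]
AᵀP(A−BK) = [11.7628 -11.7628; -11.7628 11.7628]
P' = Q + AᵀP(A−BK) = [19.7628 -9.7628; -9.7628 12.7628]
tr(P') = 32.5255


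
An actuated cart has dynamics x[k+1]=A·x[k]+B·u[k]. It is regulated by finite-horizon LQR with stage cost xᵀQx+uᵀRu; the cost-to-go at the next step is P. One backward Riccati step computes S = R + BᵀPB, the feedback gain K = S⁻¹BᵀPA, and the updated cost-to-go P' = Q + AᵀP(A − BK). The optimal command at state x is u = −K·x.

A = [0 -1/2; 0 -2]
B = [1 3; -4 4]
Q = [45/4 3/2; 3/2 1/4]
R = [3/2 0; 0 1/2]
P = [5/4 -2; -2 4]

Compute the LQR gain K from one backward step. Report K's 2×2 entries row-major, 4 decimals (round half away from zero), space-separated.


0.0000 0.2356 0.0000 -0.2685

BᵀP = [9.2500 -18.0000; -4.2500 10.0000]
S = R + BᵀPB = [3/2 0; 0 1/2] + [81.2500 -44.2500; -44.2500 27.2500] = [82.7500 -44.2500; -44.2500 27.7500]
BᵀPA = [0.0000 31.3750; 0.0000 -17.8750]
K = S⁻¹·BᵀPA = [0.0000 0.2356; 0.0000 -0.2685]
A−BK = [0.0000 0.0698; 0.0000 0.0163]
AᵀP(A−BK) = [0.0000 0.0000; 0.0000 0.1219]
P' = Q + AᵀP(A−BK) = [11.2500 1.5000; 1.5000 0.3719]
tr(P') = 11.6219


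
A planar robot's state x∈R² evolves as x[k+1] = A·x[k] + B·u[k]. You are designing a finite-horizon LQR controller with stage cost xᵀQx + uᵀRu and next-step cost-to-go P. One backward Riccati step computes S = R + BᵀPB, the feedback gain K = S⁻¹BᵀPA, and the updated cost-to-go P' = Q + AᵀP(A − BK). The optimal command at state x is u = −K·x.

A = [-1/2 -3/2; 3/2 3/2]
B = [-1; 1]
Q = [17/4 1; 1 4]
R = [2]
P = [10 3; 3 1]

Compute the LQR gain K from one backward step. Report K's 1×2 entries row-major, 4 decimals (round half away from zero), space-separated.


BᵀP = [-7.0000 -2.0000]
S = R + BᵀPB = [2] + [5.0000] = [7.0000]
BᵀPA = [0.5000 7.5000]
K = S⁻¹·BᵀPA = [0.0714 1.0714]
A−BK = [-0.4286 -0.4286; 1.4286 0.4286]
AᵀP(A−BK) = [0.2143 0.2143; 0.2143 3.2143]
P' = Q + AᵀP(A−BK) = [4.4643 1.2143; 1.2143 7.2143]
tr(P') = 11.6786

0.0714 1.0714


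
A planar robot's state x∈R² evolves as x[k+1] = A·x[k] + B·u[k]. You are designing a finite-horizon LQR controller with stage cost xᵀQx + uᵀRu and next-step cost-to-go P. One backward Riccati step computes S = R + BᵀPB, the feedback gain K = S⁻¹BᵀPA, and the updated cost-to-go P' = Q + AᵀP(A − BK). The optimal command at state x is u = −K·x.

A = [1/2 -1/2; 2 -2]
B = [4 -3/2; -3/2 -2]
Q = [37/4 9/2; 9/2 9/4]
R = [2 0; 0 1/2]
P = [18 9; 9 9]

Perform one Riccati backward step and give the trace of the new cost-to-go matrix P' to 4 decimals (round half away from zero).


12.3583

BᵀP = [58.5000 22.5000; -45.0000 -31.5000]
S = R + BᵀPB = [2 0; 0 1/2] + [200.2500 -132.7500; -132.7500 130.5000] = [202.2500 -132.7500; -132.7500 131.0000]
BᵀPA = [74.2500 -74.2500; -85.5000 85.5000]
K = S⁻¹·BᵀPA = [-0.1830 0.1830; -0.8381 0.8381]
A−BK = [-0.0252 0.0252; 0.0494 -0.0494]
AᵀP(A−BK) = [0.4291 -0.4291; -0.4291 0.4291]
P' = Q + AᵀP(A−BK) = [9.6791 4.0709; 4.0709 2.6791]
tr(P') = 12.3583


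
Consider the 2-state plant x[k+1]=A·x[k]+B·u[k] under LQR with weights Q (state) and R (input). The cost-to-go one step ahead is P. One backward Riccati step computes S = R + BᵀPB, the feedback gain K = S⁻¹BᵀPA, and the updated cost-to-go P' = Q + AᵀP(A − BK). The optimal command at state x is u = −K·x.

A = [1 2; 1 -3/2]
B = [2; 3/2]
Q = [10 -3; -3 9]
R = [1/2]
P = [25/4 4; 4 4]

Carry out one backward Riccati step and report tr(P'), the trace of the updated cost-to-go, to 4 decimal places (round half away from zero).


24.8184

BᵀP = [18.5000 14.0000]
S = R + BᵀPB = [1/2] + [58.0000] = [58.5000]
BᵀPA = [32.5000 16.0000]
K = S⁻¹·BᵀPA = [0.5556 0.2735]
A−BK = [-0.1111 1.4530; 0.1667 -1.9103]
AᵀP(A−BK) = [0.1944 -0.3889; -0.3889 5.6239]
P' = Q + AᵀP(A−BK) = [10.1944 -3.3889; -3.3889 14.6239]
tr(P') = 24.8184


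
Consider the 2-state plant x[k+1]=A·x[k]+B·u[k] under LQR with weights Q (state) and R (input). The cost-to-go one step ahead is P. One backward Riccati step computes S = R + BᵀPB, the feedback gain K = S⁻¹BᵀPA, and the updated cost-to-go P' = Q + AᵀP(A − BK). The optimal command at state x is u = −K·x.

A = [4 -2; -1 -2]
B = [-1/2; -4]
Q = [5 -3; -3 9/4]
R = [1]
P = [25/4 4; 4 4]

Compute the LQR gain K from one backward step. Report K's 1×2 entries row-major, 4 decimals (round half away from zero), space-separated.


-0.7086 0.8993

BᵀP = [-19.1250 -18.0000]
S = R + BᵀPB = [1] + [81.5625] = [82.5625]
BᵀPA = [-58.5000 74.2500]
K = S⁻¹·BᵀPA = [-0.7086 0.8993]
A−BK = [3.6457 -1.5503; -3.8342 1.5973]
AᵀP(A−BK) = [30.5496 -13.3899; -13.3899 6.2256]
P' = Q + AᵀP(A−BK) = [35.5496 -16.3899; -16.3899 8.4756]
tr(P') = 44.0252


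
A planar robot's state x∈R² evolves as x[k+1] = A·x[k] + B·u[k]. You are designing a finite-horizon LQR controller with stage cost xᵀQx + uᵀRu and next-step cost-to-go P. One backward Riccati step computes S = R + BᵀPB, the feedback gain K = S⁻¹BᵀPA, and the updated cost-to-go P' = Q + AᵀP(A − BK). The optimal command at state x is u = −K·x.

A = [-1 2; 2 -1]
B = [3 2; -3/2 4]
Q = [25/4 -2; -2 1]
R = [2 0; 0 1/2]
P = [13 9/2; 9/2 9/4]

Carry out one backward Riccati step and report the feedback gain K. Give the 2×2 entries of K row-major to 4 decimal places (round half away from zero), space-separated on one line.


-0.4550 0.5770 0.2478 0.0587

BᵀP = [32.2500 10.1250; 44.0000 18.0000]
S = R + BᵀPB = [2 0; 0 1/2] + [81.5625 105.0000; 105.0000 160.0000] = [83.5625 105.0000; 105.0000 160.5000]
BᵀPA = [-12.0000 54.3750; -8.0000 70.0000]
K = S⁻¹·BᵀPA = [-0.4550 0.5770; 0.2478 0.0587]
A−BK = [-0.1306 0.1517; 0.3262 -0.3691]
AᵀP(A−BK) = [0.5225 -0.6067; -0.6067 0.7693]
P' = Q + AᵀP(A−BK) = [6.7725 -2.6067; -2.6067 1.7693]
tr(P') = 8.5419


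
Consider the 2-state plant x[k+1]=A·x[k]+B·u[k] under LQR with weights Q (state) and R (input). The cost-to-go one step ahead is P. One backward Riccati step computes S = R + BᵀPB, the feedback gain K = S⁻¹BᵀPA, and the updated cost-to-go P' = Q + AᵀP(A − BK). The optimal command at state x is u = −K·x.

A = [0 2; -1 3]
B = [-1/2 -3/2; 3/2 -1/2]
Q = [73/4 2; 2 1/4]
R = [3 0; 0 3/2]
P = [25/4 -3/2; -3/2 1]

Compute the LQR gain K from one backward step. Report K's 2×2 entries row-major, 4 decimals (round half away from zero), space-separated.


BᵀP = [-5.3750 2.2500; -8.6250 1.7500]
S = R + BᵀPB = [3 0; 0 3/2] + [6.0625 6.9375; 6.9375 12.0625] = [9.0625 6.9375; 6.9375 13.5625]
BᵀPA = [-2.2500 -4.0000; -1.7500 -12.0000]
K = S⁻¹·BᵀPA = [-0.2457 0.3878; -0.0033 -1.0832]
A−BK = [-0.1279 0.5692; -0.6331 1.8767]
AᵀP(A−BK) = [0.4413 -1.0230; -1.0230 4.5533]
P' = Q + AᵀP(A−BK) = [18.6913 0.9770; 0.9770 4.8033]
tr(P') = 23.4946

-0.2457 0.3878 -0.0033 -1.0832


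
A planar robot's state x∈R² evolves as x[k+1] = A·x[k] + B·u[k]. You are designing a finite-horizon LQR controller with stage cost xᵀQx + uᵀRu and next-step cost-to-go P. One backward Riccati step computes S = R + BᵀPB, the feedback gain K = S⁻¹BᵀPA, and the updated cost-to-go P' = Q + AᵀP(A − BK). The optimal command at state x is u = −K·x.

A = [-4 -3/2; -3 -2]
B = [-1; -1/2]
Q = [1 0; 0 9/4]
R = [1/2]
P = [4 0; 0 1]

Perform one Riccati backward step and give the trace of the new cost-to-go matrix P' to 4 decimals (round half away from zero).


14.4605

BᵀP = [-4.0000 -0.5000]
S = R + BᵀPB = [1/2] + [4.2500] = [4.7500]
BᵀPA = [17.5000 7.0000]
K = S⁻¹·BᵀPA = [3.6842 1.4737]
A−BK = [-0.3158 -0.0263; -1.1579 -1.2632]
AᵀP(A−BK) = [8.5263 4.2105; 4.2105 2.6842]
P' = Q + AᵀP(A−BK) = [9.5263 4.2105; 4.2105 4.9342]
tr(P') = 14.4605


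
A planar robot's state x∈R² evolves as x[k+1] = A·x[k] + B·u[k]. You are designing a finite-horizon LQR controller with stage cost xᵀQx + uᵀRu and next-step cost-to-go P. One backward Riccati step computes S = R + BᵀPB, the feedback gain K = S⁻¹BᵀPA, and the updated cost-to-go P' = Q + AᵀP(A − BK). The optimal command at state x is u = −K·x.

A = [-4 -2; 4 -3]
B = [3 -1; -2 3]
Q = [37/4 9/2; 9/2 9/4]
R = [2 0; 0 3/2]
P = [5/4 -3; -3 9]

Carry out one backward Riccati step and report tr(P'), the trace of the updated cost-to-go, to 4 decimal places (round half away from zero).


16.5313

BᵀP = [9.7500 -27.0000; -10.2500 30.0000]
S = R + BᵀPB = [2 0; 0 3/2] + [83.2500 -90.7500; -90.7500 100.2500] = [85.2500 -90.7500; -90.7500 101.7500]
BᵀPA = [-147.0000 61.5000; 161.0000 -69.5000]
K = S⁻¹·BᵀPA = [-0.7900 -0.1129; 0.8777 -0.7837]
A−BK = [-0.7524 -2.4451; -0.2132 -0.8746]
AᵀP(A−BK) = [2.5580 -0.4138; -0.4138 2.4734]
P' = Q + AᵀP(A−BK) = [11.8080 4.0862; 4.0862 4.7234]
tr(P') = 16.5313


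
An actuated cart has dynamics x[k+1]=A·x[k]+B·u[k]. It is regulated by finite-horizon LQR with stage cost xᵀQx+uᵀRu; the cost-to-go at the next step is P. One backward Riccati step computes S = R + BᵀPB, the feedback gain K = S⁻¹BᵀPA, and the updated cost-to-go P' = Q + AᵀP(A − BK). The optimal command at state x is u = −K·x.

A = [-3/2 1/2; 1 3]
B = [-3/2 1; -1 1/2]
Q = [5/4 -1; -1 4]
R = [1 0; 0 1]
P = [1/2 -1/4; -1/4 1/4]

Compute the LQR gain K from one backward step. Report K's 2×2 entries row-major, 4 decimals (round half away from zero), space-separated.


0.4366 0.0423 -0.3783 -0.1288

BᵀP = [-0.5000 0.1250; 0.3750 -0.1250]
S = R + BᵀPB = [1 0; 0 1] + [0.6250 -0.4375; -0.4375 0.3125] = [1.6250 -0.4375; -0.4375 1.3125]
BᵀPA = [0.8750 0.1250; -0.6875 -0.1875]
K = S⁻¹·BᵀPA = [0.4366 0.0423; -0.3783 -0.1288]
A−BK = [-0.4668 0.6922; 1.6258 3.1066]
AᵀP(A−BK) = [1.4829 1.2495; 1.2495 1.5956]
P' = Q + AᵀP(A−BK) = [2.7329 0.2495; 0.2495 5.5956]
tr(P') = 8.3285


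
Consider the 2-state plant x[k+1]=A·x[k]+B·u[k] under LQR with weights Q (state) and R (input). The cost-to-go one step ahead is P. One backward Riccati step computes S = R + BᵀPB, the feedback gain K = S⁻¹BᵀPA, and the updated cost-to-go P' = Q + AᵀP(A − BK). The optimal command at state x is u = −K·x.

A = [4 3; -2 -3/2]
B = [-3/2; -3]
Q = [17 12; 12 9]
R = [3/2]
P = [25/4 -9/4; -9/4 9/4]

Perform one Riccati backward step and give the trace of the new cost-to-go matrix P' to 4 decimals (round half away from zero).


251.1506

BᵀP = [-2.6250 -3.3750]
S = R + BᵀPB = [3/2] + [14.0625] = [15.5625]
BᵀPA = [-3.7500 -2.8125]
K = S⁻¹·BᵀPA = [-0.2410 -0.1807]
A−BK = [3.6386 2.7289; -2.7229 -2.0422]
AᵀP(A−BK) = [144.0964 108.0723; 108.0723 81.0542]
P' = Q + AᵀP(A−BK) = [161.0964 120.0723; 120.0723 90.0542]
tr(P') = 251.1506


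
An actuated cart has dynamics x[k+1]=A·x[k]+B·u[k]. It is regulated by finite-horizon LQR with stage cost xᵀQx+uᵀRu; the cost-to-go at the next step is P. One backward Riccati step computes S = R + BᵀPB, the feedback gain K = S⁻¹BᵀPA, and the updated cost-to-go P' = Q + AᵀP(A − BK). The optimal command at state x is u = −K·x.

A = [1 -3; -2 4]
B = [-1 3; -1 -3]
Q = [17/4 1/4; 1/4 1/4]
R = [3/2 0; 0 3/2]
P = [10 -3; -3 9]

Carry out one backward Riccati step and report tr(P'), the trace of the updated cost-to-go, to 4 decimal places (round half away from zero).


7.5694

BᵀP = [-7.0000 -6.0000; 39.0000 -36.0000]
S = R + BᵀPB = [3/2 0; 0 3/2] + [13.0000 -3.0000; -3.0000 225.0000] = [14.5000 -3.0000; -3.0000 226.5000]
BᵀPA = [5.0000 -3.0000; 111.0000 -261.0000]
K = S⁻¹·BᵀPA = [0.4474 -0.4465; 0.4960 -1.1582]
A−BK = [-0.0405 0.0282; -0.0646 0.0788]
AᵀP(A−BK) = [0.7076 -1.2036; -1.2036 2.3618]
P' = Q + AᵀP(A−BK) = [4.9576 -0.9536; -0.9536 2.6118]
tr(P') = 7.5694


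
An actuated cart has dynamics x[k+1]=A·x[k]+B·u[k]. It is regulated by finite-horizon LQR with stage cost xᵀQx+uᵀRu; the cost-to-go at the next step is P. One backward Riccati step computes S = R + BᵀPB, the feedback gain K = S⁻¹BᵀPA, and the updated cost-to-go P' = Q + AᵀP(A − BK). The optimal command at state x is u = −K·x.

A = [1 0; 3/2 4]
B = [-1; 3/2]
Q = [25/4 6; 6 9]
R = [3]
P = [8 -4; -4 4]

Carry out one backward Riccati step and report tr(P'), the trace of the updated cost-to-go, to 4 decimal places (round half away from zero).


34.2188

BᵀP = [-14.0000 10.0000]
S = R + BᵀPB = [3] + [29.0000] = [32.0000]
BᵀPA = [1.0000 40.0000]
K = S⁻¹·BᵀPA = [0.0313 1.2500]
A−BK = [1.0313 1.2500; 1.4531 2.1250]
AᵀP(A−BK) = [4.9688 6.7500; 6.7500 14.0000]
P' = Q + AᵀP(A−BK) = [11.2188 12.7500; 12.7500 23.0000]
tr(P') = 34.2188


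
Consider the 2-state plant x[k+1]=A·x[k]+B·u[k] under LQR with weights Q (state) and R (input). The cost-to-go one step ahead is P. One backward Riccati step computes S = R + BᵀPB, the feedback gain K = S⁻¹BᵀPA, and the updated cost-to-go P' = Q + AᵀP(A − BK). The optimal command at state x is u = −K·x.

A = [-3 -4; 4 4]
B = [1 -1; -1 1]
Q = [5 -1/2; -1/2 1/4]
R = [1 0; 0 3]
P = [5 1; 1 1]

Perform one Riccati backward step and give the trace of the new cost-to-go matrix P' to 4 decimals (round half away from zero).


BᵀP = [4.0000 0.0000; -4.0000 0.0000]
S = R + BᵀPB = [1 0; 0 3] + [4.0000 -4.0000; -4.0000 4.0000] = [5.0000 -4.0000; -4.0000 7.0000]
BᵀPA = [-12.0000 -16.0000; 12.0000 16.0000]
K = S⁻¹·BᵀPA = [-1.8947 -2.5263; 0.6316 0.8421]
A−BK = [-0.4737 -0.6316; 1.4737 0.6316]
AᵀP(A−BK) = [6.6842 7.5789; 7.5789 10.1053]
P' = Q + AᵀP(A−BK) = [11.6842 7.0789; 7.0789 10.3553]
tr(P') = 22.0395

22.0395


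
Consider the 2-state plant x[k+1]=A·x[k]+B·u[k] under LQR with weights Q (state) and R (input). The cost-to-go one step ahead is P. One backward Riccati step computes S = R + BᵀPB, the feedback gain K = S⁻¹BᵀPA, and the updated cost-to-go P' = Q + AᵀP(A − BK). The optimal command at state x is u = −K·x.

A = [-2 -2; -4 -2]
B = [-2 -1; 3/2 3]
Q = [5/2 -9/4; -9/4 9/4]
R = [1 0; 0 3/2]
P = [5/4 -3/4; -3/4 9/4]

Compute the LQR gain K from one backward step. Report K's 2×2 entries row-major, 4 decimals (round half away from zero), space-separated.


0.8732 0.8140 -1.4159 -0.8311

BᵀP = [-3.6250 4.8750; -3.5000 7.5000]
S = R + BᵀPB = [1 0; 0 3/2] + [14.5625 18.2500; 18.2500 26.0000] = [15.5625 18.2500; 18.2500 27.5000]
BᵀPA = [-12.2500 -2.5000; -23.0000 -8.0000]
K = S⁻¹·BᵀPA = [0.8732 0.8140; -1.4159 -0.8311]
A−BK = [-1.6694 -1.2032; -1.0622 -0.7277]
AᵀP(A−BK) = [7.1320 4.8561; 4.8561 3.3862]
P' = Q + AᵀP(A−BK) = [9.6320 2.6061; 2.6061 5.6362]
tr(P') = 15.2683


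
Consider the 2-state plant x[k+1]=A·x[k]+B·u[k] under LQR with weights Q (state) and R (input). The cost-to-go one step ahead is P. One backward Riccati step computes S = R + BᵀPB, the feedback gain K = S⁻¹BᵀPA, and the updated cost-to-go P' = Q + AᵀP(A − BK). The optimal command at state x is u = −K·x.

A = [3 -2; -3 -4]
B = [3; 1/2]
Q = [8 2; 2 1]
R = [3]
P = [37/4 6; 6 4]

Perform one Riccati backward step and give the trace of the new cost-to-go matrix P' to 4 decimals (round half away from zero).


17.1330

BᵀP = [30.7500 20.0000]
S = R + BᵀPB = [3] + [102.2500] = [105.2500]
BᵀPA = [32.2500 -141.5000]
K = S⁻¹·BᵀPA = [0.3064 -1.3444]
A−BK = [2.0808 2.0333; -3.1532 -3.3278]
AᵀP(A−BK) = [1.3682 -0.1425; -0.1425 6.7648]
P' = Q + AᵀP(A−BK) = [9.3682 1.8575; 1.8575 7.7648]
tr(P') = 17.1330


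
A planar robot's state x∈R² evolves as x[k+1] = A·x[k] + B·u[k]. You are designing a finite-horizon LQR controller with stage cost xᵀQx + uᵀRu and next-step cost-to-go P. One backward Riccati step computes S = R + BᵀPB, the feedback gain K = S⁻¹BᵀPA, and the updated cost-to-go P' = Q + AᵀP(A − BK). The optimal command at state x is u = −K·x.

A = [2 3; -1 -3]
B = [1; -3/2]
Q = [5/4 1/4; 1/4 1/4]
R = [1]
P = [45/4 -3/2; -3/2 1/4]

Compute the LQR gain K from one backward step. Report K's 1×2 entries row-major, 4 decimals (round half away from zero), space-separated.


BᵀP = [13.5000 -1.8750]
S = R + BᵀPB = [1] + [16.3125] = [17.3125]
BᵀPA = [28.8750 46.1250]
K = S⁻¹·BᵀPA = [1.6679 2.6643]
A−BK = [0.3321 0.3357; 1.5018 0.9964]
AᵀP(A−BK) = [3.0903 4.8195; 4.8195 7.6110]
P' = Q + AᵀP(A−BK) = [4.3403 5.0695; 5.0695 7.8610]
tr(P') = 12.2013

1.6679 2.6643


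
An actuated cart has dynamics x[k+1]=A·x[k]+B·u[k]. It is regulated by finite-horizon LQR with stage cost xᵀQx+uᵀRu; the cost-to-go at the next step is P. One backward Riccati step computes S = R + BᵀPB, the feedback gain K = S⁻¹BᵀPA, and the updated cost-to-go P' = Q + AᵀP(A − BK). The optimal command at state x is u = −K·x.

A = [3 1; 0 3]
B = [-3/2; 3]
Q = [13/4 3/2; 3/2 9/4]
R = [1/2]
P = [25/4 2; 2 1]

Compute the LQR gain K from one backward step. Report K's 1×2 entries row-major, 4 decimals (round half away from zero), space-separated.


-1.8202 -0.6067

BᵀP = [-3.3750 0.0000]
S = R + BᵀPB = [1/2] + [5.0625] = [5.5625]
BᵀPA = [-10.1250 -3.3750]
K = S⁻¹·BᵀPA = [-1.8202 -0.6067]
A−BK = [0.2697 0.0899; 5.4607 4.8202]
AᵀP(A−BK) = [37.8202 30.6067; 30.6067 25.2022]
P' = Q + AᵀP(A−BK) = [41.0702 32.1067; 32.1067 27.4522]
tr(P') = 68.5225
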